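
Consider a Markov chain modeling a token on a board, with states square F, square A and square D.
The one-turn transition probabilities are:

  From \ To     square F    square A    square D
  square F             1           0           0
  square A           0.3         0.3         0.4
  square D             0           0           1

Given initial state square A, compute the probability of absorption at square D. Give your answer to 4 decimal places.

Let h(s) be the probability of absorption at square D starting from transient state s. Then h(square D) = 1 and h(square F) = 0. By first-step analysis:
h(square A) = 0.3·0 + 0.3·h(square A) + 0.4·1
Solving: h(square A) = 0.5714.
Starting from square A, the probability is 0.5714.

0.5714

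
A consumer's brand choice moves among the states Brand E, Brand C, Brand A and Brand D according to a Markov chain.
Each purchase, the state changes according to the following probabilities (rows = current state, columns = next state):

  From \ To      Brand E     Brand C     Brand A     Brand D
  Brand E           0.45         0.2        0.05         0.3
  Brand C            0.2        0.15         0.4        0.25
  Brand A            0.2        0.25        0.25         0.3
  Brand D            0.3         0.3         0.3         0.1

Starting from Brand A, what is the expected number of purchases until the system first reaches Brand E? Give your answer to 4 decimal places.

4.4641

Let t(s) be the expected number of purchases to first reach Brand E from state s, with t(Brand E) = 0. Conditioning on the first purchase:
t(Brand C) = 1 + 0.15·t(Brand C) + 0.4·t(Brand A) + 0.25·t(Brand D)
t(Brand A) = 1 + 0.25·t(Brand C) + 0.25·t(Brand A) + 0.3·t(Brand D)
t(Brand D) = 1 + 0.3·t(Brand C) + 0.3·t(Brand A) + 0.1·t(Brand D)
Solving: t(Brand C) = 4.4810, t(Brand A) = 4.4641, t(Brand D) = 4.0928.
Expected purchases from Brand A to Brand E: 4.4641.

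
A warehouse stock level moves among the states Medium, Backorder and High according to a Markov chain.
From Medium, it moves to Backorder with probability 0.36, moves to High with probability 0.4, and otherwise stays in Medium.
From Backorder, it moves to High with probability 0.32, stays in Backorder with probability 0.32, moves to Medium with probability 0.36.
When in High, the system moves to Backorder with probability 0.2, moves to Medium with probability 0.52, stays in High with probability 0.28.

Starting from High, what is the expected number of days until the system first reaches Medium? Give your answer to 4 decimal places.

Let t(s) be the expected number of days to first reach Medium from state s, with t(Medium) = 0. Conditioning on the first day:
t(Backorder) = 1 + 0.32·t(Backorder) + 0.32·t(High)
t(High) = 1 + 0.2·t(Backorder) + 0.28·t(High)
Solving: t(Backorder) = 2.4436, t(High) = 2.0677.
Expected days from High to Medium: 2.0677.

2.0677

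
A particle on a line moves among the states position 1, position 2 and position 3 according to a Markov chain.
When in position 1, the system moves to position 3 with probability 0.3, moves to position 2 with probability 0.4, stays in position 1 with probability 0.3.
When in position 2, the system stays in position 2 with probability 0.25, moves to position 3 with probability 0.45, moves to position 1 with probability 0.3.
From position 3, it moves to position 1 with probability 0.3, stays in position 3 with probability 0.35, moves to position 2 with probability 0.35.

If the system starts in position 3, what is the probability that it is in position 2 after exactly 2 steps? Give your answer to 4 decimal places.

0.3300

Sum over the intermediate state after 1 step:
P = P(position 3→position 1)·P(position 1→position 2) + P(position 3→position 2)·P(position 2→position 2) + P(position 3→position 3)·P(position 3→position 2)
  = 0.3×0.4 + 0.35×0.25 + 0.35×0.35
  = 0.1200 + 0.0875 + 0.1225 = 0.3300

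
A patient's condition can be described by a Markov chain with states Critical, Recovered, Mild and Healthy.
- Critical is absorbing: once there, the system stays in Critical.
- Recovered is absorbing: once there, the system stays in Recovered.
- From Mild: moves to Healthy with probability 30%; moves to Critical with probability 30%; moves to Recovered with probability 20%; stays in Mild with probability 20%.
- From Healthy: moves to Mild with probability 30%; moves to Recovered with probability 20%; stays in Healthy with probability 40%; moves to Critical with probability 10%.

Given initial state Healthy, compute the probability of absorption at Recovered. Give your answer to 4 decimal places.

Let h(s) be the probability of absorption at Recovered starting from transient state s. Then h(Recovered) = 1 and h(Critical) = 0. By first-step analysis:
h(Mild) = 0.3·0 + 0.2·1 + 0.2·h(Mild) + 0.3·h(Healthy)
h(Healthy) = 0.1·0 + 0.2·1 + 0.3·h(Mild) + 0.4·h(Healthy)
Solving: h(Mild) = 0.4615, h(Healthy) = 0.5641.
Starting from Healthy, the probability is 0.5641.

0.5641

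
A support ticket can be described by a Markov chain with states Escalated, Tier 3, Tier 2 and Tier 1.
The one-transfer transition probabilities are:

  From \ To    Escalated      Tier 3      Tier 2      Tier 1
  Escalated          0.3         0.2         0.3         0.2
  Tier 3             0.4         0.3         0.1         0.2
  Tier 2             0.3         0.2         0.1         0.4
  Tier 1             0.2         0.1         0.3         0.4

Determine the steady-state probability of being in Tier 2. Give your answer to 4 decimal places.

Let the stationary distribution be π with π = πP and π_1 + π_2 + π_3 + π_4 = 1.
π_1 = 0.3·π_1 + 0.4·π_2 + 0.3·π_3 + 0.2·π_4
π_2 = 0.2·π_1 + 0.3·π_2 + 0.2·π_3 + 0.1·π_4
π_3 = 0.3·π_1 + 0.1·π_2 + 0.1·π_3 + 0.3·π_4
Solving with the normalization constraint gives π = (0.2884, 0.1884, 0.2186, 0.3047).
So the stationary probability of Tier 2 is 0.2186.

0.2186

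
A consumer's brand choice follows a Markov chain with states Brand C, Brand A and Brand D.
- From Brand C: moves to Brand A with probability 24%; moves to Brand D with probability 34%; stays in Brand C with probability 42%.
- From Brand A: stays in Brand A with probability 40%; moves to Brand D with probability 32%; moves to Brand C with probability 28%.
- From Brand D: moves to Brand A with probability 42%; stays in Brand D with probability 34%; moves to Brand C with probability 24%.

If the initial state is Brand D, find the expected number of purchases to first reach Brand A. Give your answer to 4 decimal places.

Let t(s) be the expected number of purchases to first reach Brand A from state s, with t(Brand A) = 0. Conditioning on the first purchase:
t(Brand C) = 1 + 0.42·t(Brand C) + 0.34·t(Brand D)
t(Brand D) = 1 + 0.24·t(Brand C) + 0.34·t(Brand D)
Solving: t(Brand C) = 3.3201, t(Brand D) = 2.7224.
Expected purchases from Brand D to Brand A: 2.7224.

2.7224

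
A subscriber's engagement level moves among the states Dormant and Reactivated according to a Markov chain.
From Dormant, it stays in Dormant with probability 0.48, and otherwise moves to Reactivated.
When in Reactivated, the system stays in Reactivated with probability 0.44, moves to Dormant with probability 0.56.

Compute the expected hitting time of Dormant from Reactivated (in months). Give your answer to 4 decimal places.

1.7857

Let t(s) be the expected number of months to first reach Dormant from state s, with t(Dormant) = 0. Conditioning on the first month:
t(Reactivated) = 1 + 0.44·t(Reactivated)
Solving: t(Reactivated) = 1.7857.
Expected months from Reactivated to Dormant: 1.7857.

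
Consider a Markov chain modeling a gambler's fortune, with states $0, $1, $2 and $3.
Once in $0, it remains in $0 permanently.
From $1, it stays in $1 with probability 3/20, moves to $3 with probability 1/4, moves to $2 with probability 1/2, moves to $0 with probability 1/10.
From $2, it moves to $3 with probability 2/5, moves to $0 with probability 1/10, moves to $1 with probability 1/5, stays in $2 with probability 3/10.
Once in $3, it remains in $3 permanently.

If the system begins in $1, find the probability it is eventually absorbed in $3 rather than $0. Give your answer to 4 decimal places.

Let h(s) be the probability of absorption at $3 starting from transient state s. Then h($3) = 1 and h($0) = 0. By first-step analysis:
h($1) = 0.1·0 + 0.15·h($1) + 0.5·h($2) + 0.25·1
h($2) = 0.1·0 + 0.2·h($1) + 0.3·h($2) + 0.4·1
Solving: h($1) = 0.7576, h($2) = 0.7879.
Starting from $1, the probability is 0.7576.

0.7576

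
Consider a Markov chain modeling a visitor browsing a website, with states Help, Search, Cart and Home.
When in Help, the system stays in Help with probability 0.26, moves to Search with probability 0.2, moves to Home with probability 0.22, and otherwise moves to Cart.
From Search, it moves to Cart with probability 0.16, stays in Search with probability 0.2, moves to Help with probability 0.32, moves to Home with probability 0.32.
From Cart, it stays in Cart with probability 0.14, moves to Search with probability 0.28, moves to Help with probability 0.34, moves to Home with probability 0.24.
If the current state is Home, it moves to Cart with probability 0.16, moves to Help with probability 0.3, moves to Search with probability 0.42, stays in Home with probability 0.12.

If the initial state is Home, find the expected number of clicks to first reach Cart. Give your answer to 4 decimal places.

Let t(s) be the expected number of clicks to first reach Cart from state s, with t(Cart) = 0. Conditioning on the first click:
t(Help) = 1 + 0.26·t(Help) + 0.2·t(Search) + 0.22·t(Home)
t(Search) = 1 + 0.32·t(Help) + 0.2·t(Search) + 0.32·t(Home)
t(Home) = 1 + 0.3·t(Help) + 0.42·t(Search) + 0.12·t(Home)
Solving: t(Help) = 4.0893, t(Search) = 4.8176, t(Home) = 4.8298.
Expected clicks from Home to Cart: 4.8298.

4.8298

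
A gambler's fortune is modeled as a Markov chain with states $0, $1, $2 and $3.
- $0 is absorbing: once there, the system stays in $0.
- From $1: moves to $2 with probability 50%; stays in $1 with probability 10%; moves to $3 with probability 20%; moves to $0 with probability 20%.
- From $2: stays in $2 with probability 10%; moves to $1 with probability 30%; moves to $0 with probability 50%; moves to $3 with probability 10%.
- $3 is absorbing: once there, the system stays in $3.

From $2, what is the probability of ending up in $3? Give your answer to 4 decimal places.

0.2273

Let h(s) be the probability of absorption at $3 starting from transient state s. Then h($3) = 1 and h($0) = 0. By first-step analysis:
h($1) = 0.2·0 + 0.1·h($1) + 0.5·h($2) + 0.2·1
h($2) = 0.5·0 + 0.3·h($1) + 0.1·h($2) + 0.1·1
Solving: h($1) = 0.3485, h($2) = 0.2273.
Starting from $2, the probability is 0.2273.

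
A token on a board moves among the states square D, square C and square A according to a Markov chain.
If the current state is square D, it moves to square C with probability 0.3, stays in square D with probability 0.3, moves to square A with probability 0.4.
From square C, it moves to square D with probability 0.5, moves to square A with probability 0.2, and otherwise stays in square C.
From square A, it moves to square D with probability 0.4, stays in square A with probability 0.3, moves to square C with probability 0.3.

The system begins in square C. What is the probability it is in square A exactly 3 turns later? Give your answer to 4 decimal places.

Propagate the distribution vector 3 turns from square C.
After 0 turns: (0.0000, 1.0000, 0.0000)
After 1 turn: (0.5000, 0.3000, 0.2000)
After 2 turns: (0.3800, 0.3000, 0.3200)
After 3 turns: (0.3920, 0.3000, 0.3080)
P(in square A after 3 turns) = 0.3080

0.3080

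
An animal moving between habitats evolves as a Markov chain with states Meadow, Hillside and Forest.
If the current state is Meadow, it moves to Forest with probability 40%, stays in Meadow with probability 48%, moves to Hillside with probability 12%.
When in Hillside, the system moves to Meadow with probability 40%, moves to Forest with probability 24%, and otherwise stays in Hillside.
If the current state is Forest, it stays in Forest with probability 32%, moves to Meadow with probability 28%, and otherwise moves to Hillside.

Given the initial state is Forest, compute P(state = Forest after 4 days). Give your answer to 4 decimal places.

0.3291

Propagate the distribution vector 4 days from Forest.
After 0 days: (0.0000, 0.0000, 1.0000)
After 1 day: (0.2800, 0.4000, 0.3200)
After 2 days: (0.3840, 0.3056, 0.3104)
After 3 days: (0.3935, 0.2803, 0.3263)
After 4 days: (0.3923, 0.2786, 0.3291)
P(in Forest after 4 days) = 0.3291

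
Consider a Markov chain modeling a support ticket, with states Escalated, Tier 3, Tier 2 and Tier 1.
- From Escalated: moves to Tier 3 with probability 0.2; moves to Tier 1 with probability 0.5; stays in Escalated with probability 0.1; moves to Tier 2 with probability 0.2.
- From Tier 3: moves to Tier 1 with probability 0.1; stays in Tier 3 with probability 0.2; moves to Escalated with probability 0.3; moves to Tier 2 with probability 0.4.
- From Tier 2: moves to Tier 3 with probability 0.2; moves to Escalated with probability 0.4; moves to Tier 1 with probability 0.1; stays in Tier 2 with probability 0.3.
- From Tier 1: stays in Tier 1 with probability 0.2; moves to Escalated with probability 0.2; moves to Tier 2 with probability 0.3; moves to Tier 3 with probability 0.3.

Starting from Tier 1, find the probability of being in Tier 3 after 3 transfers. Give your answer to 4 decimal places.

0.2200

Propagate the distribution vector 3 transfers from Tier 1.
After 0 transfers: (0.0000, 0.0000, 0.0000, 1.0000)
After 1 transfer: (0.2000, 0.3000, 0.3000, 0.2000)
After 2 transfers: (0.2700, 0.2200, 0.3100, 0.2000)
After 3 transfers: (0.2570, 0.2200, 0.2950, 0.2280)
P(in Tier 3 after 3 transfers) = 0.2200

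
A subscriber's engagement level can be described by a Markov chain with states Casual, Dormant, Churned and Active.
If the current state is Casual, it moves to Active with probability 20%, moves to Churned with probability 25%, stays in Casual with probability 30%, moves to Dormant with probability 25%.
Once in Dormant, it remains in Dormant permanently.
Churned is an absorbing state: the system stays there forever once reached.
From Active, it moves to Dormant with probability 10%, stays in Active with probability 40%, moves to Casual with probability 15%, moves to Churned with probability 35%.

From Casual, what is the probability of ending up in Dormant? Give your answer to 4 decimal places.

Let h(s) be the probability of absorption at Dormant starting from transient state s. Then h(Dormant) = 1 and h(Churned) = 0. By first-step analysis:
h(Casual) = 0.3·h(Casual) + 0.25·1 + 0.25·0 + 0.2·h(Active)
h(Active) = 0.15·h(Casual) + 0.1·1 + 0.35·0 + 0.4·h(Active)
Solving: h(Casual) = 0.4359, h(Active) = 0.2756.
Starting from Casual, the probability is 0.4359.

0.4359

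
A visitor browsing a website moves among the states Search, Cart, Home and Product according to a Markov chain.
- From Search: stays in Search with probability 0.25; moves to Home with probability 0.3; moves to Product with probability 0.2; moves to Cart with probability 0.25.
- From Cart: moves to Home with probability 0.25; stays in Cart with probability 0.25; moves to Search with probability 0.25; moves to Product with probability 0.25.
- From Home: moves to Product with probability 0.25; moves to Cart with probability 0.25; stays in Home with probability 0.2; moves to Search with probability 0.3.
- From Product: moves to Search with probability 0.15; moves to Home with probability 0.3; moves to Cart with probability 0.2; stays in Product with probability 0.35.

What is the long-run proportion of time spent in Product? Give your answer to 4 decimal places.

Let the stationary distribution be π with π = πP and π_1 + π_2 + π_3 + π_4 = 1.
π_1 = 0.25·π_1 + 0.25·π_2 + 0.3·π_3 + 0.15·π_4
π_2 = 0.25·π_1 + 0.25·π_2 + 0.25·π_3 + 0.2·π_4
π_3 = 0.3·π_1 + 0.25·π_2 + 0.2·π_3 + 0.3·π_4
Solving with the normalization constraint gives π = (0.2366, 0.2368, 0.2620, 0.2646).
So the stationary probability of Product is 0.2646.

0.2646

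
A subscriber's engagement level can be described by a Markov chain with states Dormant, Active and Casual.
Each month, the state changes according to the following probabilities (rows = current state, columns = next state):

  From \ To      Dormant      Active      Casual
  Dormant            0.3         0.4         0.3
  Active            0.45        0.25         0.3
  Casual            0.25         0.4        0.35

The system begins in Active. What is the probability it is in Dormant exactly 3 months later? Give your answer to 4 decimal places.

0.3386

Propagate the distribution vector 3 months from Active.
After 0 months: (0.0000, 1.0000, 0.0000)
After 1 month: (0.4500, 0.2500, 0.3000)
After 2 months: (0.3225, 0.3625, 0.3150)
After 3 months: (0.3386, 0.3456, 0.3158)
P(in Dormant after 3 months) = 0.3386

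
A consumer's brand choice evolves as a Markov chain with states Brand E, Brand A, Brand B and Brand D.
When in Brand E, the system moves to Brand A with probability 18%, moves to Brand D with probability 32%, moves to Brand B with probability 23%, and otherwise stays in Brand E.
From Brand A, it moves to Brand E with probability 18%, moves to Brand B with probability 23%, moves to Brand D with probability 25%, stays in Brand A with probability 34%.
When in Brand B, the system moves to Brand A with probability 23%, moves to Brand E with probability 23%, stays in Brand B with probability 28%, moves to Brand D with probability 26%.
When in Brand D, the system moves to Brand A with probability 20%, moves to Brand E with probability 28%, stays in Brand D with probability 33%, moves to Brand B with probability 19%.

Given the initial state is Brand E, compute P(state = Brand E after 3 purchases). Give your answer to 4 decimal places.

Propagate the distribution vector 3 purchases from Brand E.
After 0 purchases: (1.0000, 0.0000, 0.0000, 0.0000)
After 1 purchase: (0.2700, 0.1800, 0.2300, 0.3200)
After 2 purchases: (0.2478, 0.2267, 0.2287, 0.2968)
After 3 purchases: (0.2434, 0.2336, 0.2296, 0.2934)
P(in Brand E after 3 purchases) = 0.2434

0.2434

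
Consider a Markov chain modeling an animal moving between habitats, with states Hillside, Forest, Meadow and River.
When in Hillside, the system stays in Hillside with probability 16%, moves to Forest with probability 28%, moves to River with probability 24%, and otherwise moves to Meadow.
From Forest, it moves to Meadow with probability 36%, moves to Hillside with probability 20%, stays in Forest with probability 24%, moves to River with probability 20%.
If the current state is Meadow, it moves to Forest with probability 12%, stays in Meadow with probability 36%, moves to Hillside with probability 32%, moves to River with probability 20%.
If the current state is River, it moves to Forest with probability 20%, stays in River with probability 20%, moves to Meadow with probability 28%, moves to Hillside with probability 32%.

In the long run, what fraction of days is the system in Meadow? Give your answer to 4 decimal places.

Let the stationary distribution be π with π = πP and π_1 + π_2 + π_3 + π_4 = 1.
π_1 = 0.16·π_1 + 0.2·π_2 + 0.32·π_3 + 0.32·π_4
π_2 = 0.28·π_1 + 0.24·π_2 + 0.12·π_3 + 0.2·π_4
π_3 = 0.32·π_1 + 0.36·π_2 + 0.36·π_3 + 0.28·π_4
Solving with the normalization constraint gives π = (0.2550, 0.2018, 0.3330, 0.2102).
So the stationary probability of Meadow is 0.3330.

0.3330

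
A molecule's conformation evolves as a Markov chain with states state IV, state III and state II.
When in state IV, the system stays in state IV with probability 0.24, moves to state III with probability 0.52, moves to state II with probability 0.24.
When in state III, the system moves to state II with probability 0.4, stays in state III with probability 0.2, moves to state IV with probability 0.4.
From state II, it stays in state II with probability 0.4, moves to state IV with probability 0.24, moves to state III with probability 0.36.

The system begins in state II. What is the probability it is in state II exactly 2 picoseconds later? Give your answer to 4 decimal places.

Sum over the intermediate state after 1 picosecond:
P = P(state II→state IV)·P(state IV→state II) + P(state II→state III)·P(state III→state II) + P(state II→state II)·P(state II→state II)
  = 0.24×0.24 + 0.36×0.4 + 0.4×0.4
  = 0.0576 + 0.1440 + 0.1600 = 0.3616

0.3616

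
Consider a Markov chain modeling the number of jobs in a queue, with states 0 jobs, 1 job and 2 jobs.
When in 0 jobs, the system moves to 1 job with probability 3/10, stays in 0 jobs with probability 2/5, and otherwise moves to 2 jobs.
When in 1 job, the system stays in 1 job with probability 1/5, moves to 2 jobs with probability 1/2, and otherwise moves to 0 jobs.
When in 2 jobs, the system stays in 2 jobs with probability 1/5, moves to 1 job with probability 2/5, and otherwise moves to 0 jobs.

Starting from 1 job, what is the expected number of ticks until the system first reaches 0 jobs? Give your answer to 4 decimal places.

2.9545

Let t(s) be the expected number of ticks to first reach 0 jobs from state s, with t(0 jobs) = 0. Conditioning on the first tick:
t(1 job) = 1 + 0.2·t(1 job) + 0.5·t(2 jobs)
t(2 jobs) = 1 + 0.4·t(1 job) + 0.2·t(2 jobs)
Solving: t(1 job) = 2.9545, t(2 jobs) = 2.7273.
Expected ticks from 1 job to 0 jobs: 2.9545.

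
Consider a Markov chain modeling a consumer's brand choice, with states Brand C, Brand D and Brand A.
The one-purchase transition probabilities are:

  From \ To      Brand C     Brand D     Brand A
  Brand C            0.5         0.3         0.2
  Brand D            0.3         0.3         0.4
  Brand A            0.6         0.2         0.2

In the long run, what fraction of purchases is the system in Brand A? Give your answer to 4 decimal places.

Let the stationary distribution be π with π = πP and π_1 + π_2 + π_3 = 1.
π_1 = 0.5·π_1 + 0.3·π_2 + 0.6·π_3
π_2 = 0.3·π_1 + 0.3·π_2 + 0.2·π_3
Solving with the normalization constraint gives π = (0.4706, 0.2745, 0.2549).
So the stationary probability of Brand A is 0.2549.

0.2549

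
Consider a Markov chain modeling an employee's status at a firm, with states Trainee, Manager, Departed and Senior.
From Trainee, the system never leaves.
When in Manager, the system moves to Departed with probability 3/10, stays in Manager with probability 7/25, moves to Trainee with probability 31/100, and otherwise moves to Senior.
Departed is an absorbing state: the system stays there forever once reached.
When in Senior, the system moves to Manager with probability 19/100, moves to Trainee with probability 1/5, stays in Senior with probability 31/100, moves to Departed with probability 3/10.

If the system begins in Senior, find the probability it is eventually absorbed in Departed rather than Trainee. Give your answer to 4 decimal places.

0.5736

Let h(s) be the probability of absorption at Departed starting from transient state s. Then h(Departed) = 1 and h(Trainee) = 0. By first-step analysis:
h(Manager) = 0.31·0 + 0.28·h(Manager) + 0.3·1 + 0.11·h(Senior)
h(Senior) = 0.2·0 + 0.19·h(Manager) + 0.3·1 + 0.31·h(Senior)
Solving: h(Manager) = 0.5043, h(Senior) = 0.5736.
Starting from Senior, the probability is 0.5736.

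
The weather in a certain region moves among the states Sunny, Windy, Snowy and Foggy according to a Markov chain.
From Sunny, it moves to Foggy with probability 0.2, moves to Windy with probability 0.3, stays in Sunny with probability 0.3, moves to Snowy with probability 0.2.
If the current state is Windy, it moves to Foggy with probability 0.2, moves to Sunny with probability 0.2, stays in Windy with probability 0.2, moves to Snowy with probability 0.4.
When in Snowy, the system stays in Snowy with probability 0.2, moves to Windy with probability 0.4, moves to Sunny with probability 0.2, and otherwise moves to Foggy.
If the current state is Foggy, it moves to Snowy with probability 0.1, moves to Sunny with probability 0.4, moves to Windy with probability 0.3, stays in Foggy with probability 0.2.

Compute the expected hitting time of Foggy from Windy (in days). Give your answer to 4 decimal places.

5.0000

Let t(s) be the expected number of days to first reach Foggy from state s, with t(Foggy) = 0. Conditioning on the first day:
t(Sunny) = 1 + 0.3·t(Sunny) + 0.3·t(Windy) + 0.2·t(Snowy)
t(Windy) = 1 + 0.2·t(Sunny) + 0.2·t(Windy) + 0.4·t(Snowy)
t(Snowy) = 1 + 0.2·t(Sunny) + 0.4·t(Windy) + 0.2·t(Snowy)
Solving: t(Sunny) = 5.0000, t(Windy) = 5.0000, t(Snowy) = 5.0000.
Expected days from Windy to Foggy: 5.0000.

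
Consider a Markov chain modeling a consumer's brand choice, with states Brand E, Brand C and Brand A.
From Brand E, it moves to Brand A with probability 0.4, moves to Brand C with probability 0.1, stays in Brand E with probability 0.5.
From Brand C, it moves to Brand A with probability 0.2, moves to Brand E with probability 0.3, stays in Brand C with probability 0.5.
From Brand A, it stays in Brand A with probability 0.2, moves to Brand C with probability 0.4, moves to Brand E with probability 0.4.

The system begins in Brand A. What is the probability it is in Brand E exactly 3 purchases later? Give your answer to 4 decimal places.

Propagate the distribution vector 3 purchases from Brand A.
After 0 purchases: (0.0000, 0.0000, 1.0000)
After 1 purchase: (0.4000, 0.4000, 0.2000)
After 2 purchases: (0.4000, 0.3200, 0.2800)
After 3 purchases: (0.4080, 0.3120, 0.2800)
P(in Brand E after 3 purchases) = 0.4080

0.4080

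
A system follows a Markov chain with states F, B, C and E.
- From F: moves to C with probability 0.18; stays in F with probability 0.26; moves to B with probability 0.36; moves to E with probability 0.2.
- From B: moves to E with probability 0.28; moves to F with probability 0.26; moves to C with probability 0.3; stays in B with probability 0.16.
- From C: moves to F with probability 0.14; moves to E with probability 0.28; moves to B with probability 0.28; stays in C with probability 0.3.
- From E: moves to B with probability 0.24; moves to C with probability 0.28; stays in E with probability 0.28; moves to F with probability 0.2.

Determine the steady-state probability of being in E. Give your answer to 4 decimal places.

Let the stationary distribution be π with π = πP and π_1 + π_2 + π_3 + π_4 = 1.
π_1 = 0.26·π_1 + 0.26·π_2 + 0.14·π_3 + 0.2·π_4
π_2 = 0.36·π_1 + 0.16·π_2 + 0.28·π_3 + 0.24·π_4
π_3 = 0.18·π_1 + 0.3·π_2 + 0.3·π_3 + 0.28·π_4
Solving with the normalization constraint gives π = (0.2119, 0.2557, 0.2693, 0.2630).
So the stationary probability of E is 0.2630.

0.2630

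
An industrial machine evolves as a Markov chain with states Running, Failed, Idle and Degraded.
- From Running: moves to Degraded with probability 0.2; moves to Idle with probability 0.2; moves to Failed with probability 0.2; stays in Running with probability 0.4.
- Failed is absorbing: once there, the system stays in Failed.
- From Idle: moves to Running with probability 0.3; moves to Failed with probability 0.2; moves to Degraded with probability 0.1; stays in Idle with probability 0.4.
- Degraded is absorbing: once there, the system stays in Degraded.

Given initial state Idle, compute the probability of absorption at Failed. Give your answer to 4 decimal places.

0.6000

Let h(s) be the probability of absorption at Failed starting from transient state s. Then h(Failed) = 1 and h(Degraded) = 0. By first-step analysis:
h(Running) = 0.4·h(Running) + 0.2·1 + 0.2·h(Idle) + 0.2·0
h(Idle) = 0.3·h(Running) + 0.2·1 + 0.4·h(Idle) + 0.1·0
Solving: h(Running) = 0.5333, h(Idle) = 0.6000.
Starting from Idle, the probability is 0.6000.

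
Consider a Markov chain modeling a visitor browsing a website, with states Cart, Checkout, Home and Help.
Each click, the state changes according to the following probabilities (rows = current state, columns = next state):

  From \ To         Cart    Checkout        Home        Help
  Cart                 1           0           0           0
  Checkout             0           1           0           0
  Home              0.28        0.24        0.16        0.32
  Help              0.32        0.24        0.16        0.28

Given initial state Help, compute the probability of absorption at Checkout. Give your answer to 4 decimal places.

Let h(s) be the probability of absorption at Checkout starting from transient state s. Then h(Checkout) = 1 and h(Cart) = 0. By first-step analysis:
h(Home) = 0.28·0 + 0.24·1 + 0.16·h(Home) + 0.32·h(Help)
h(Help) = 0.32·0 + 0.24·1 + 0.16·h(Home) + 0.28·h(Help)
Solving: h(Home) = 0.4509, h(Help) = 0.4335.
Starting from Help, the probability is 0.4335.

0.4335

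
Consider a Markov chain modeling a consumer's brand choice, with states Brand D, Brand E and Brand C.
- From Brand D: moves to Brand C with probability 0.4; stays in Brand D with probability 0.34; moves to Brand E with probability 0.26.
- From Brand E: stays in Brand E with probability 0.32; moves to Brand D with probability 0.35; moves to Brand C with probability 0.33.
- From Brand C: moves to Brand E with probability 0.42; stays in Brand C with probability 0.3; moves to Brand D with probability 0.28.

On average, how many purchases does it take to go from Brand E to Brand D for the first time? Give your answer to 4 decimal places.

Let t(s) be the expected number of purchases to first reach Brand D from state s, with t(Brand D) = 0. Conditioning on the first purchase:
t(Brand E) = 1 + 0.32·t(Brand E) + 0.33·t(Brand C)
t(Brand C) = 1 + 0.42·t(Brand E) + 0.3·t(Brand C)
Solving: t(Brand E) = 3.0528, t(Brand C) = 3.2602.
Expected purchases from Brand E to Brand D: 3.0528.

3.0528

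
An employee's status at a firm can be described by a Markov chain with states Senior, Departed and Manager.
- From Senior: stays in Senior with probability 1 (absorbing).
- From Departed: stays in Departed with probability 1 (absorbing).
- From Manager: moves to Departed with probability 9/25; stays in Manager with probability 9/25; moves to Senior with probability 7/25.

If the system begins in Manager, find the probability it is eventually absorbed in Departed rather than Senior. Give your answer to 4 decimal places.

0.5625

Let h(s) be the probability of absorption at Departed starting from transient state s. Then h(Departed) = 1 and h(Senior) = 0. By first-step analysis:
h(Manager) = 0.28·0 + 0.36·1 + 0.36·h(Manager)
Solving: h(Manager) = 0.5625.
Starting from Manager, the probability is 0.5625.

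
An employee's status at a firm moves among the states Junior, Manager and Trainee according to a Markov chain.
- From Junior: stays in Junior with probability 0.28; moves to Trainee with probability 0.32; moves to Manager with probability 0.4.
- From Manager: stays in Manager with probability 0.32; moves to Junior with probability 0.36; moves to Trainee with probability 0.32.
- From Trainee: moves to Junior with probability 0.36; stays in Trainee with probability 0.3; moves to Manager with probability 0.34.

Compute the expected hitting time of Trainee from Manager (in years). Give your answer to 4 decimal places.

Let t(s) be the expected number of years to first reach Trainee from state s, with t(Trainee) = 0. Conditioning on the first year:
t(Junior) = 1 + 0.28·t(Junior) + 0.4·t(Manager)
t(Manager) = 1 + 0.36·t(Junior) + 0.32·t(Manager)
Solving: t(Junior) = 3.1250, t(Manager) = 3.1250.
Expected years from Manager to Trainee: 3.1250.

3.1250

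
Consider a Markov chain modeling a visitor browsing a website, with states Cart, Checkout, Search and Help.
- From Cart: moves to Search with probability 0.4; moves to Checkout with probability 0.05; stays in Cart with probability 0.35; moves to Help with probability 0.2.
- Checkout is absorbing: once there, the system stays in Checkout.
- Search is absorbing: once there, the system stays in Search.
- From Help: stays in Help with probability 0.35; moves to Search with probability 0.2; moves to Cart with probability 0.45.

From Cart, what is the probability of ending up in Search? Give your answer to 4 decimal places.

0.9023

Let h(s) be the probability of absorption at Search starting from transient state s. Then h(Search) = 1 and h(Checkout) = 0. By first-step analysis:
h(Cart) = 0.35·h(Cart) + 0.05·0 + 0.4·1 + 0.2·h(Help)
h(Help) = 0.45·h(Cart) + 0.2·1 + 0.35·h(Help)
Solving: h(Cart) = 0.9023, h(Help) = 0.9323.
Starting from Cart, the probability is 0.9023.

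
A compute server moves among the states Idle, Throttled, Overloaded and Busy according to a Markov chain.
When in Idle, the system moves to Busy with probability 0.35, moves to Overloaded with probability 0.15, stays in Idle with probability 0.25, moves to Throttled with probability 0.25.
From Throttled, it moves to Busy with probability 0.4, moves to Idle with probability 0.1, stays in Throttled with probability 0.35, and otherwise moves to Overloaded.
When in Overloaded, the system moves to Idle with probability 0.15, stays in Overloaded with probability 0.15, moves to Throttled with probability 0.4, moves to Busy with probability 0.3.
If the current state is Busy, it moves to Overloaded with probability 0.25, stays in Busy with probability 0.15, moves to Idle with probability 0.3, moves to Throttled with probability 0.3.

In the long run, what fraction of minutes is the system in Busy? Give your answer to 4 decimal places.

Let the stationary distribution be π with π = πP and π_1 + π_2 + π_3 + π_4 = 1.
π_1 = 0.25·π_1 + 0.1·π_2 + 0.15·π_3 + 0.3·π_4
π_2 = 0.25·π_1 + 0.35·π_2 + 0.4·π_3 + 0.3·π_4
π_3 = 0.15·π_1 + 0.15·π_2 + 0.15·π_3 + 0.25·π_4
Solving with the normalization constraint gives π = (0.1983, 0.3243, 0.1798, 0.2977).
So the stationary probability of Busy is 0.2977.

0.2977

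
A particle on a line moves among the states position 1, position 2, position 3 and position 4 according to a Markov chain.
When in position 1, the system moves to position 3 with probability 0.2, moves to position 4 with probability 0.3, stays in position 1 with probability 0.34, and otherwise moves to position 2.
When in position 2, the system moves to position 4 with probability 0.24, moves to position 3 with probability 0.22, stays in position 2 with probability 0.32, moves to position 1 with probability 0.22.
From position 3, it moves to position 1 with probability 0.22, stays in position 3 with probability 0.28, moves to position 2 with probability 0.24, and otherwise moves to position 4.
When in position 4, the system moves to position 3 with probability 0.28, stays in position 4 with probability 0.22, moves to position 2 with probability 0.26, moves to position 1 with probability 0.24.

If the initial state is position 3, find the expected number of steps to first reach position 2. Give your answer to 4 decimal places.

Let t(s) be the expected number of steps to first reach position 2 from state s, with t(position 2) = 0. Conditioning on the first step:
t(position 1) = 1 + 0.34·t(position 1) + 0.2·t(position 3) + 0.3·t(position 4)
t(position 3) = 1 + 0.22·t(position 1) + 0.28·t(position 3) + 0.26·t(position 4)
t(position 4) = 1 + 0.24·t(position 1) + 0.28·t(position 3) + 0.22·t(position 4)
Solving: t(position 1) = 4.8509, t(position 3) = 4.4499, t(position 4) = 4.3720.
Expected steps from position 3 to position 2: 4.4499.

4.4499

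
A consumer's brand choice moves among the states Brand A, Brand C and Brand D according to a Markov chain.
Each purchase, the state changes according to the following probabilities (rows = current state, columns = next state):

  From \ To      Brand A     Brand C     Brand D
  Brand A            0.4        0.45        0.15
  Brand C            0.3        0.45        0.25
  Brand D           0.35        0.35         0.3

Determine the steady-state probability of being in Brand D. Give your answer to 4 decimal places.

0.2267

Let the stationary distribution be π with π = πP and π_1 + π_2 + π_3 = 1.
π_1 = 0.4·π_1 + 0.3·π_2 + 0.35·π_3
π_2 = 0.45·π_1 + 0.45·π_2 + 0.35·π_3
Solving with the normalization constraint gives π = (0.3459, 0.4273, 0.2267).
So the stationary probability of Brand D is 0.2267.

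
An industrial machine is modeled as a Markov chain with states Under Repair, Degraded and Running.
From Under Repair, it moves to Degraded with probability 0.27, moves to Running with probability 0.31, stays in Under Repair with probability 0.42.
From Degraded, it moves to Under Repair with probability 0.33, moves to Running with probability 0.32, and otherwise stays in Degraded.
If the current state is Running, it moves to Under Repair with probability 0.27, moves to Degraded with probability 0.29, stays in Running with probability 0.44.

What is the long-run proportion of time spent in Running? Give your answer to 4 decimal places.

Let the stationary distribution be π with π = πP and π_1 + π_2 + π_3 = 1.
π_1 = 0.42·π_1 + 0.33·π_2 + 0.27·π_3
π_2 = 0.27·π_1 + 0.35·π_2 + 0.29·π_3
Solving with the normalization constraint gives π = (0.3389, 0.3013, 0.3598).
So the stationary probability of Running is 0.3598.

0.3598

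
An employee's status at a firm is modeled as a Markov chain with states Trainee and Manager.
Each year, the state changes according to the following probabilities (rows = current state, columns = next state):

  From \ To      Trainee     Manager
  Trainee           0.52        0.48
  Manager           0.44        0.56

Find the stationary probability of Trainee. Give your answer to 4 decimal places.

Let the stationary distribution be π with π = πP and π_1 + π_2 = 1.
π_1 = 0.52·π_1 + 0.44·π_2
Solving with the normalization constraint gives π = (0.4783, 0.5217).
So the stationary probability of Trainee is 0.4783.

0.4783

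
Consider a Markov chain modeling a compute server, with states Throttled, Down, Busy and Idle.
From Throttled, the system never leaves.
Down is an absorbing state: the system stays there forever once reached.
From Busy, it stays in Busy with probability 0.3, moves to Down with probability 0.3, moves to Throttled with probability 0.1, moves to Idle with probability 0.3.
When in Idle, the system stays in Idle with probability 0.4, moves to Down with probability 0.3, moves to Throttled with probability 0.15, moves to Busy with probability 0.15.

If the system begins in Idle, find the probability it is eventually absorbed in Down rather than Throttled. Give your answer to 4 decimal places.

Let h(s) be the probability of absorption at Down starting from transient state s. Then h(Down) = 1 and h(Throttled) = 0. By first-step analysis:
h(Busy) = 0.1·0 + 0.3·1 + 0.3·h(Busy) + 0.3·h(Idle)
h(Idle) = 0.15·0 + 0.3·1 + 0.15·h(Busy) + 0.4·h(Idle)
Solving: h(Busy) = 0.7200, h(Idle) = 0.6800.
Starting from Idle, the probability is 0.6800.

0.6800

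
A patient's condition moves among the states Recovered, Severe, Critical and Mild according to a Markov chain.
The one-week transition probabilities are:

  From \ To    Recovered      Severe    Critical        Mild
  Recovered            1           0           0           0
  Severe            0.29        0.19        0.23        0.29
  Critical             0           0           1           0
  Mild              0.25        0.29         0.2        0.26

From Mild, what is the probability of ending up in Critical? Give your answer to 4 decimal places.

0.4438

Let h(s) be the probability of absorption at Critical starting from transient state s. Then h(Critical) = 1 and h(Recovered) = 0. By first-step analysis:
h(Severe) = 0.29·0 + 0.19·h(Severe) + 0.23·1 + 0.29·h(Mild)
h(Mild) = 0.25·0 + 0.29·h(Severe) + 0.2·1 + 0.26·h(Mild)
Solving: h(Severe) = 0.4428, h(Mild) = 0.4438.
Starting from Mild, the probability is 0.4438.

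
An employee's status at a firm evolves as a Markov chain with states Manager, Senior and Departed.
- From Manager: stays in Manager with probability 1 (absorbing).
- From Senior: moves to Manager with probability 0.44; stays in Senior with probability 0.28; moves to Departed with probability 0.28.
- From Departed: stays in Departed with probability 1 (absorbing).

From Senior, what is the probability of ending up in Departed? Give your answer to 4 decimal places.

0.3889

Let h(s) be the probability of absorption at Departed starting from transient state s. Then h(Departed) = 1 and h(Manager) = 0. By first-step analysis:
h(Senior) = 0.44·0 + 0.28·h(Senior) + 0.28·1
Solving: h(Senior) = 0.3889.
Starting from Senior, the probability is 0.3889.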